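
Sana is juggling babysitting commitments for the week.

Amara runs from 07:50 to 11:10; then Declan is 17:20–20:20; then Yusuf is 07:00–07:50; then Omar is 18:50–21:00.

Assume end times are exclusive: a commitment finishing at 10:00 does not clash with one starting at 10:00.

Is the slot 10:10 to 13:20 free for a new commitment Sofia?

Yusuf: ends 07:50 at or before Sofia starts 10:10 → clear.
Amara: starts 07:50 before Sofia ends 13:20, and ends 11:10 after Sofia starts 10:10 → overlap.
Declan: starts 17:20 at or after Sofia ends 13:20 → clear.
Omar: starts 18:50 at or after Sofia ends 13:20 → clear.
Sofia overlaps Amara.

No — it overlaps Amara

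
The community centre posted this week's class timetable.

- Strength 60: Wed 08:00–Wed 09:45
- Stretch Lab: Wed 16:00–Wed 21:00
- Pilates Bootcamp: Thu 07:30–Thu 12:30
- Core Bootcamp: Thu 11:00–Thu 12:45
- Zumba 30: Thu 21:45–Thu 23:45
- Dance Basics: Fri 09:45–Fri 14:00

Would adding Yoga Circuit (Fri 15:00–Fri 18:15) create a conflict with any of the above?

No — it doesn't clash with anything

Strength 60: ends Wed 09:45 at or before Yoga Circuit starts Fri 15:00 → clear.
Stretch Lab: ends Wed 21:00 at or before Yoga Circuit starts Fri 15:00 → clear.
Pilates Bootcamp: ends Thu 12:30 at or before Yoga Circuit starts Fri 15:00 → clear.
Core Bootcamp: ends Thu 12:45 at or before Yoga Circuit starts Fri 15:00 → clear.
Zumba 30: ends Thu 23:45 at or before Yoga Circuit starts Fri 15:00 → clear.
Dance Basics: ends Fri 14:00 at or before Yoga Circuit starts Fri 15:00 → clear.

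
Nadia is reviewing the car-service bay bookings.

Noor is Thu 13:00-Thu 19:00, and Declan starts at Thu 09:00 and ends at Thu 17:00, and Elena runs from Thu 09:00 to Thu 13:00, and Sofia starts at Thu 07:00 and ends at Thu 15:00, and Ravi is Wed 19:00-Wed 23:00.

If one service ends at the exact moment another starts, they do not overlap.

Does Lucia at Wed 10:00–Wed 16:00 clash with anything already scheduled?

Ravi: starts Wed 19:00 at or after Lucia ends Wed 16:00 → clear.
Sofia: starts Thu 07:00 at or after Lucia ends Wed 16:00 → clear.
Declan: starts Thu 09:00 at or after Lucia ends Wed 16:00 → clear.
Elena: starts Thu 09:00 at or after Lucia ends Wed 16:00 → clear.
Noor: starts Thu 13:00 at or after Lucia ends Wed 16:00 → clear.

No — it doesn't clash with anything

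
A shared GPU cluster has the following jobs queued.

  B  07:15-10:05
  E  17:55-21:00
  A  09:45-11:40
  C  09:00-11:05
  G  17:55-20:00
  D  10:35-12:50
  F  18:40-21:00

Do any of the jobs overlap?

Yes

Two intervals overlap when each starts before the other ends.
Sorted by start: B, C, A, D, E, G, F.
C starts before B ends → B and C overlap.
That's a conflict, so the schedule is not conflict-free.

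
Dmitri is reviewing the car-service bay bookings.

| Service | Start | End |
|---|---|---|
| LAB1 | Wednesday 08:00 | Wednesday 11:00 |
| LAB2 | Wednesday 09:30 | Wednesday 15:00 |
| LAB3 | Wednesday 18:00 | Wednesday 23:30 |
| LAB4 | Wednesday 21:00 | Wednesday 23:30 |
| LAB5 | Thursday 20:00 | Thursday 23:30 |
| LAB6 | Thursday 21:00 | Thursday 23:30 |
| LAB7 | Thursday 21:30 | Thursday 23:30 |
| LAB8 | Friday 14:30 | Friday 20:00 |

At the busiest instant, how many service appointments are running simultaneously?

3

Sweep the timeline, counting +1 at each start and −1 at each end (ends before starts at a tie):
Wednesday 08:00 start LAB1 → 1
Wednesday 09:30 start LAB2 → 2
Wednesday 11:00 end LAB1 → 1
Wednesday 15:00 end LAB2 → 0
Wednesday 18:00 start LAB3 → 1
Wednesday 21:00 start LAB4 → 2
Wednesday 23:30 end LAB3 → 1
Wednesday 23:30 end LAB4 → 0
Thursday 20:00 start LAB5 → 1
Thursday 21:00 start LAB6 → 2
Thursday 21:30 start LAB7 → 3
Thursday 23:30 end LAB5 → 2
Thursday 23:30 end LAB6 → 1
Thursday 23:30 end LAB7 → 0
Friday 14:30 start LAB8 → 1
Friday 20:00 end LAB8 → 0
Peak is 3, at Thursday 21:30 (LAB5, LAB6, LAB7).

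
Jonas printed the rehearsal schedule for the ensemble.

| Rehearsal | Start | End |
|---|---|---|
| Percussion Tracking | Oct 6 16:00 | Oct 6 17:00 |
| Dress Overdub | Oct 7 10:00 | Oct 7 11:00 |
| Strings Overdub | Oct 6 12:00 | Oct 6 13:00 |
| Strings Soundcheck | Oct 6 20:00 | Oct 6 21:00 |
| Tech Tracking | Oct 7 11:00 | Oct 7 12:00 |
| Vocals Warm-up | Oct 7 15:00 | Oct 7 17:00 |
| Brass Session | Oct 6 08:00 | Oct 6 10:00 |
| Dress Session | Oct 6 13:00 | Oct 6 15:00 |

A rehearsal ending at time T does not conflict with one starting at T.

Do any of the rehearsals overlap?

Sorted by start: Brass Session, Strings Overdub, Dress Session, Percussion Tracking, Strings Soundcheck, Dress Overdub, Tech Tracking, Vocals Warm-up.
Strings Overdub starts after Brass Session ends; Brass Session is clear from here.
Dress Session starts exactly when Strings Overdub ends (back-to-back, no overlap); Strings Overdub is clear from here.
Percussion Tracking starts after Dress Session ends; Dress Session is clear from here.
Strings Soundcheck starts after Percussion Tracking ends; Percussion Tracking is clear from here.
Dress Overdub starts after Strings Soundcheck ends; Strings Soundcheck is clear from here.
Tech Tracking starts exactly when Dress Overdub ends (back-to-back, no overlap); Dress Overdub is clear from here.
Vocals Warm-up starts after Tech Tracking ends.
Every pair is clear; the schedule has no overlaps.

No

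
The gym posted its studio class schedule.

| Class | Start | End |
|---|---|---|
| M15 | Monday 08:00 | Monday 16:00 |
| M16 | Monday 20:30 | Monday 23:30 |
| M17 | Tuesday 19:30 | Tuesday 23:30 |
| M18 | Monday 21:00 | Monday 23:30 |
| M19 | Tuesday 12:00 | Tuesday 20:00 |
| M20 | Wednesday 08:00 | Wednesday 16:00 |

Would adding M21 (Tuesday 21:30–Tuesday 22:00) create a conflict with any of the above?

Yes — it overlaps M17

M15: ends Monday 16:00 at or before M21 starts Tuesday 21:30 → clear.
M16: ends Monday 23:30 at or before M21 starts Tuesday 21:30 → clear.
M18: ends Monday 23:30 at or before M21 starts Tuesday 21:30 → clear.
M19: ends Tuesday 20:00 at or before M21 starts Tuesday 21:30 → clear.
M17: starts Tuesday 19:30 before M21 ends Tuesday 22:00, and ends Tuesday 23:30 after M21 starts Tuesday 21:30 → overlap.
M20: starts Wednesday 08:00 at or after M21 ends Tuesday 22:00 → clear.
M21 overlaps M17.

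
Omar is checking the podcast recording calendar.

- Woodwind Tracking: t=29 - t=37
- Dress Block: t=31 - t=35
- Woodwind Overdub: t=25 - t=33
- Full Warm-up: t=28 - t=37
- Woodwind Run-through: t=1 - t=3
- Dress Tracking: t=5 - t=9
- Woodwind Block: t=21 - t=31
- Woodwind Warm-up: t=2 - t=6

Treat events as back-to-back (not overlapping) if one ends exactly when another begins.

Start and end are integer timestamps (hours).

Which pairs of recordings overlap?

Dress Block & Full Warm-up, Dress Block & Woodwind Overdub, Dress Block & Woodwind Tracking, Dress Tracking & Woodwind Warm-up, Full Warm-up & Woodwind Block, Full Warm-up & Woodwind Overdub, Full Warm-up & Woodwind Tracking, Woodwind Block & Woodwind Overdub, Woodwind Block & Woodwind Tracking, Woodwind Overdub & Woodwind Tracking, Woodwind Run-through & Woodwind Warm-up

Sorted by start: Woodwind Run-through, Woodwind Warm-up, Dress Tracking, Woodwind Block, Woodwind Overdub, Full Warm-up, Woodwind Tracking, Dress Block.
Woodwind Warm-up starts before Woodwind Run-through ends → Woodwind Run-through and Woodwind Warm-up overlap.
Dress Tracking starts after Woodwind Run-through ends; Woodwind Run-through is clear from here.
Dress Tracking starts before Woodwind Warm-up ends → Woodwind Warm-up and Dress Tracking overlap.
Woodwind Block starts after Woodwind Warm-up ends; Woodwind Warm-up is clear from here.
Woodwind Block starts after Dress Tracking ends; Dress Tracking is clear from here.
Woodwind Overdub starts before Woodwind Block ends → Woodwind Block and Woodwind Overdub overlap.
Full Warm-up starts before Woodwind Block ends → Woodwind Block and Full Warm-up overlap.
Woodwind Tracking starts before Woodwind Block ends → Woodwind Block and Woodwind Tracking overlap.
Dress Block starts exactly when Woodwind Block ends (back-to-back, no overlap).
Full Warm-up starts before Woodwind Overdub ends → Woodwind Overdub and Full Warm-up overlap.
Woodwind Tracking starts before Woodwind Overdub ends → Woodwind Overdub and Woodwind Tracking overlap.
Dress Block starts before Woodwind Overdub ends → Woodwind Overdub and Dress Block overlap.
Woodwind Tracking starts before Full Warm-up ends → Full Warm-up and Woodwind Tracking overlap.
Dress Block starts before Full Warm-up ends → Full Warm-up and Dress Block overlap.
Dress Block starts before Woodwind Tracking ends → Woodwind Tracking and Dress Block overlap.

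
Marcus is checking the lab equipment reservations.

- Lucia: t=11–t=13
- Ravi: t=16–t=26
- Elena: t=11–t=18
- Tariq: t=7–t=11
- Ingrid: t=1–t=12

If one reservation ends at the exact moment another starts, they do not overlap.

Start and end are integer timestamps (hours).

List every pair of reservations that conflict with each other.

Elena & Ingrid, Elena & Lucia, Elena & Ravi, Ingrid & Lucia, Ingrid & Tariq

Sorted by start: Ingrid, Tariq, Elena, Lucia, Ravi.
Tariq starts before Ingrid ends → Ingrid and Tariq overlap.
Elena starts before Ingrid ends → Ingrid and Elena overlap.
Lucia starts before Ingrid ends → Ingrid and Lucia overlap.
Ravi starts after Ingrid ends.
Elena starts exactly when Tariq ends (back-to-back, no overlap) — done with Tariq.
Lucia starts before Elena ends → Elena and Lucia overlap.
Ravi starts before Elena ends → Elena and Ravi overlap.
Ravi starts after Lucia ends.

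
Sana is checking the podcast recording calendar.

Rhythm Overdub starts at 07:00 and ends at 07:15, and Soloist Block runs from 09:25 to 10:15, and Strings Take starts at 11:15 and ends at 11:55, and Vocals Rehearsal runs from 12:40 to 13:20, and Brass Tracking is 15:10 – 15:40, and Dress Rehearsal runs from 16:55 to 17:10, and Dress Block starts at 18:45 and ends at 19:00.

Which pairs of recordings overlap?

none

Sorted by start: Rhythm Overdub, Soloist Block, Strings Take, Vocals Rehearsal, Brass Tracking, Dress Rehearsal, Dress Block.
Soloist Block starts after Rhythm Overdub ends, so nothing later overlaps Rhythm Overdub either.
Strings Take starts after Soloist Block ends, so nothing later overlaps Soloist Block either.
Vocals Rehearsal starts after Strings Take ends, so nothing later overlaps Strings Take either.
Brass Tracking starts after Vocals Rehearsal ends, so nothing later overlaps Vocals Rehearsal either.
Dress Rehearsal starts after Brass Tracking ends, so nothing later overlaps Brass Tracking either.
Dress Block starts after Dress Rehearsal ends.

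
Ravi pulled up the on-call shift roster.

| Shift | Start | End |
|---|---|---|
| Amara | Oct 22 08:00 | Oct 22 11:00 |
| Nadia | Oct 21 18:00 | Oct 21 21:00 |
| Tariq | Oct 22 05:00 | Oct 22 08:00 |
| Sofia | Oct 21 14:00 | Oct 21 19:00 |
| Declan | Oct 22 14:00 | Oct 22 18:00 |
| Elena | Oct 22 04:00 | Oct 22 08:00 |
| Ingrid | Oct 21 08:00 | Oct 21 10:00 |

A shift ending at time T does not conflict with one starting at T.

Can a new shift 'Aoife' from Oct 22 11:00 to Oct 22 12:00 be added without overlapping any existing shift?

Yes — the slot is free

Ingrid: ends Oct 21 10:00 at or before Aoife starts Oct 22 11:00 → clear.
Sofia: ends Oct 21 19:00 at or before Aoife starts Oct 22 11:00 → clear.
Nadia: ends Oct 21 21:00 at or before Aoife starts Oct 22 11:00 → clear.
Elena: ends Oct 22 08:00 at or before Aoife starts Oct 22 11:00 → clear.
Tariq: ends Oct 22 08:00 at or before Aoife starts Oct 22 11:00 → clear.
Amara: ends Oct 22 11:00 at or before Aoife starts Oct 22 11:00 → clear.
Declan: starts Oct 22 14:00 at or after Aoife ends Oct 22 12:00 → clear.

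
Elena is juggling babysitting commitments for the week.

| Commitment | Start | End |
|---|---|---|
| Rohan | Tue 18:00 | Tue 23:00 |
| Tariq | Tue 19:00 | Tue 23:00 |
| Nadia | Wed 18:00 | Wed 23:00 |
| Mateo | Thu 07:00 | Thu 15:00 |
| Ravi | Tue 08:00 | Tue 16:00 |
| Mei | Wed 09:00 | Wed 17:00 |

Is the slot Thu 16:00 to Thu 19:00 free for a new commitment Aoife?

Ravi: ends Tue 16:00 at or before Aoife starts Thu 16:00 → clear.
Rohan: ends Tue 23:00 at or before Aoife starts Thu 16:00 → clear.
Tariq: ends Tue 23:00 at or before Aoife starts Thu 16:00 → clear.
Mei: ends Wed 17:00 at or before Aoife starts Thu 16:00 → clear.
Nadia: ends Wed 23:00 at or before Aoife starts Thu 16:00 → clear.
Mateo: ends Thu 15:00 at or before Aoife starts Thu 16:00 → clear.

Yes — the slot is free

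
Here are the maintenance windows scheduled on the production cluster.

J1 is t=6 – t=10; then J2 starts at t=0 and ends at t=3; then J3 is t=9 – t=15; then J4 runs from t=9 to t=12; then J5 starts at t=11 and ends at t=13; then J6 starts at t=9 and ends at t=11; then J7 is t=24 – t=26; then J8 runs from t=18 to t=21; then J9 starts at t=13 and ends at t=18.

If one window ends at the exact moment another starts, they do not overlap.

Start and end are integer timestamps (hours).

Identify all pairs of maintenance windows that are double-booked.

J1 & J3, J1 & J4, J1 & J6, J3 & J4, J3 & J5, J3 & J6, J3 & J9, J4 & J5, J4 & J6

Sorted by start: J2, J1, J3, J4, J6, J5, J9, J8, J7.
J1 starts after J2 ends, so J2 has no further overlaps.
J3 starts before J1 ends → J1 and J3 overlap.
J4 starts before J1 ends → J1 and J4 overlap.
J6 starts before J1 ends → J1 and J6 overlap.
J5 starts after J1 ends, so J1 has no further overlaps.
J4 starts before J3 ends → J3 and J4 overlap.
J6 starts before J3 ends → J3 and J6 overlap.
J5 starts before J3 ends → J3 and J5 overlap.
J9 starts before J3 ends → J3 and J9 overlap.
J8 starts after J3 ends, so J3 has no further overlaps.
J6 starts before J4 ends → J4 and J6 overlap.
J5 starts before J4 ends → J4 and J5 overlap.
J9 starts after J4 ends, so J4 has no further overlaps.
J5 starts exactly when J6 ends (back-to-back, no overlap), so J6 has no further overlaps.
J9 starts exactly when J5 ends (back-to-back, no overlap), so J5 has no further overlaps.
J8 starts exactly when J9 ends (back-to-back, no overlap), so J9 has no further overlaps.
J7 starts after J8 ends.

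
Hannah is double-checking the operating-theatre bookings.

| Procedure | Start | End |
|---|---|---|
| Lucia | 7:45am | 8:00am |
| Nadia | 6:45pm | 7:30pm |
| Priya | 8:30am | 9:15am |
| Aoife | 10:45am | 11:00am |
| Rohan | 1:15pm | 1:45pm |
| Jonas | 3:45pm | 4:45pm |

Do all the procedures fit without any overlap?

Yes

Sorted by start: Lucia, Priya, Aoife, Rohan, Jonas, Nadia.
Priya starts after Lucia ends — done with Lucia.
Aoife starts after Priya ends — done with Priya.
Rohan starts after Aoife ends — done with Aoife.
Jonas starts after Rohan ends — done with Rohan.
Nadia starts after Jonas ends.
Every pair is clear; the schedule has no overlaps.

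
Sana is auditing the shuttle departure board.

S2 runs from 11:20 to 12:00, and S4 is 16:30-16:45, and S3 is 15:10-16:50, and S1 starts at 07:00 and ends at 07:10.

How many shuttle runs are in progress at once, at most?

2

Sort all start/end points and keep a running count:
07:00 start S1 → 1
07:10 end S1 → 0
11:20 start S2 → 1
12:00 end S2 → 0
15:10 start S3 → 1
16:30 start S4 → 2
16:45 end S4 → 1
16:50 end S3 → 0
Peak is 2, at 16:30 (S3, S4).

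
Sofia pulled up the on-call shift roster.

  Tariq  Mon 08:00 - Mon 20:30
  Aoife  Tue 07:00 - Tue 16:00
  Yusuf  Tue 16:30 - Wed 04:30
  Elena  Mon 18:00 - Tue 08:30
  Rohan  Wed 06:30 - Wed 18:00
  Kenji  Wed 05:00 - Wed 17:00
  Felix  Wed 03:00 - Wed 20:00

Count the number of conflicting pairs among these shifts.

Sorted by start: Tariq, Elena, Aoife, Yusuf, Felix, Kenji, Rohan.
Elena starts before Tariq ends → Tariq and Elena overlap.
Aoife starts after Tariq ends; Tariq is clear from here.
Aoife starts before Elena ends → Elena and Aoife overlap.
Yusuf starts after Elena ends; Elena is clear from here.
Yusuf starts after Aoife ends; Aoife is clear from here.
Felix starts before Yusuf ends → Yusuf and Felix overlap.
Kenji starts after Yusuf ends; Yusuf is clear from here.
Kenji starts before Felix ends → Felix and Kenji overlap.
Rohan starts before Felix ends → Felix and Rohan overlap.
Rohan starts before Kenji ends → Kenji and Rohan overlap.
Overlapping pairs: Aoife & Elena, Elena & Tariq, Felix & Kenji, Felix & Rohan, Felix & Yusuf, Kenji & Rohan — 6 in total.

6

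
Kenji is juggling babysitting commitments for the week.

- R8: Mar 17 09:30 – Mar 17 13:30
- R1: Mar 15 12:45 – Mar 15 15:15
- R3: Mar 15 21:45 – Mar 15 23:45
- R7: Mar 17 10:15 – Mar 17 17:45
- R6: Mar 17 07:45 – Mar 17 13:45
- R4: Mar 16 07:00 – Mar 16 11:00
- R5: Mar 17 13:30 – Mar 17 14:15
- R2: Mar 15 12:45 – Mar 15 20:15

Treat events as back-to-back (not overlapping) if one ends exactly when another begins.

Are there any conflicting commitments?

Yes

Check each pair: they overlap iff neither finishes before the other starts.
Sorted by start: R1, R2, R3, R4, R6, R8, R7, R5.
R2 starts before R1 ends → R1 and R2 overlap.
That's a conflict, so the schedule is not conflict-free.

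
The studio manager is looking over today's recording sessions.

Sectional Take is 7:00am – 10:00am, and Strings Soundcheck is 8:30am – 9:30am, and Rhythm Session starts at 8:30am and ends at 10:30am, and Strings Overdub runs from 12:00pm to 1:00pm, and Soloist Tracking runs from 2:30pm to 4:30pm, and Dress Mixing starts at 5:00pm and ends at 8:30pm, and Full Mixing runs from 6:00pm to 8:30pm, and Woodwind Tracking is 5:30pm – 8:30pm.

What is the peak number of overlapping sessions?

3

Sort all start/end points and keep a running count:
7:00am start Sectional Take → 1
8:30am start Rhythm Session → 2
8:30am start Strings Soundcheck → 3
9:30am end Strings Soundcheck → 2
10:00am end Sectional Take → 1
10:30am end Rhythm Session → 0
12:00pm start Strings Overdub → 1
1:00pm end Strings Overdub → 0
2:30pm start Soloist Tracking → 1
4:30pm end Soloist Tracking → 0
5:00pm start Dress Mixing → 1
5:30pm start Woodwind Tracking → 2
6:00pm start Full Mixing → 3
8:30pm end Dress Mixing → 2
8:30pm end Full Mixing → 1
8:30pm end Woodwind Tracking → 0
Peak is 3, at 8:30am (Rhythm Session, Sectional Take, Strings Soundcheck).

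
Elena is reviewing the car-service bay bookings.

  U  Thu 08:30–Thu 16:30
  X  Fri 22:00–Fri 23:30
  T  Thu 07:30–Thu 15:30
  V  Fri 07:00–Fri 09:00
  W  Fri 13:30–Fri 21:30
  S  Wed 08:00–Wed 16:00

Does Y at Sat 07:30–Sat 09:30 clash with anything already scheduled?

No — it doesn't clash with anything

S: ends Wed 16:00 at or before Y starts Sat 07:30 → clear.
T: ends Thu 15:30 at or before Y starts Sat 07:30 → clear.
U: ends Thu 16:30 at or before Y starts Sat 07:30 → clear.
V: ends Fri 09:00 at or before Y starts Sat 07:30 → clear.
W: ends Fri 21:30 at or before Y starts Sat 07:30 → clear.
X: ends Fri 23:30 at or before Y starts Sat 07:30 → clear.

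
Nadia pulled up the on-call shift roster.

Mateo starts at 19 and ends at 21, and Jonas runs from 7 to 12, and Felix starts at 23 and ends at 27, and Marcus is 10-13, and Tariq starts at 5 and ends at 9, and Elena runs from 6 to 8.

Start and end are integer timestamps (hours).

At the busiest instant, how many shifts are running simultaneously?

Sort all start/end points and keep a running count:
5 start Tariq → 1
6 start Elena → 2
7 start Jonas → 3
8 end Elena → 2
9 end Tariq → 1
10 start Marcus → 2
12 end Jonas → 1
13 end Marcus → 0
19 start Mateo → 1
21 end Mateo → 0
23 start Felix → 1
27 end Felix → 0
Peak is 3, at 7 (Elena, Jonas, Tariq).

3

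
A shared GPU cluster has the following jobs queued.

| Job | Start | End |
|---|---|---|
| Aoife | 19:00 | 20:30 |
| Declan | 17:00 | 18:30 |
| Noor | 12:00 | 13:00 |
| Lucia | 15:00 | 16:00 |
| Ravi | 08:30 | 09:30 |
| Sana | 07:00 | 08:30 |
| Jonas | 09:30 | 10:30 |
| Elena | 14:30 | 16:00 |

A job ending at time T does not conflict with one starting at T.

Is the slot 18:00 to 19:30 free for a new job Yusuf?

Sana: ends 08:30 at or before Yusuf starts 18:00 → clear.
Ravi: ends 09:30 at or before Yusuf starts 18:00 → clear.
Jonas: ends 10:30 at or before Yusuf starts 18:00 → clear.
Noor: ends 13:00 at or before Yusuf starts 18:00 → clear.
Elena: ends 16:00 at or before Yusuf starts 18:00 → clear.
Lucia: ends 16:00 at or before Yusuf starts 18:00 → clear.
Declan: starts 17:00 before Yusuf ends 19:30, and ends 18:30 after Yusuf starts 18:00 → overlap.
Aoife: starts 19:00 before Yusuf ends 19:30, and ends 20:30 after Yusuf starts 18:00 → overlap.
Yusuf overlaps Declan, Aoife.

No — it overlaps Aoife, Declan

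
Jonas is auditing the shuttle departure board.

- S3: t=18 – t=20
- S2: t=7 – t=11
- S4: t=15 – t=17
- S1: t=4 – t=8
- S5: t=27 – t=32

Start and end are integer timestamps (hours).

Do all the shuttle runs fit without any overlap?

Check each pair: they overlap iff neither finishes before the other starts.
Sorted by start: S1, S2, S4, S3, S5.
S2 starts before S1 ends → S1 and S2 overlap.
That's a conflict, so the schedule is not conflict-free.

No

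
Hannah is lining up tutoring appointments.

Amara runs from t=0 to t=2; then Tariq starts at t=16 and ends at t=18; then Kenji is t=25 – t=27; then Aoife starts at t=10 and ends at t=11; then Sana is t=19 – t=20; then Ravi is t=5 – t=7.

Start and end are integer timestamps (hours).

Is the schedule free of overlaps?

Yes

Sorted by start: Amara, Ravi, Aoife, Tariq, Sana, Kenji.
Ravi starts after Amara ends, so nothing later overlaps Amara either.
Aoife starts after Ravi ends, so nothing later overlaps Ravi either.
Tariq starts after Aoife ends, so nothing later overlaps Aoife either.
Sana starts after Tariq ends, so nothing later overlaps Tariq either.
Kenji starts after Sana ends.
Every pair is clear; the schedule has no overlaps.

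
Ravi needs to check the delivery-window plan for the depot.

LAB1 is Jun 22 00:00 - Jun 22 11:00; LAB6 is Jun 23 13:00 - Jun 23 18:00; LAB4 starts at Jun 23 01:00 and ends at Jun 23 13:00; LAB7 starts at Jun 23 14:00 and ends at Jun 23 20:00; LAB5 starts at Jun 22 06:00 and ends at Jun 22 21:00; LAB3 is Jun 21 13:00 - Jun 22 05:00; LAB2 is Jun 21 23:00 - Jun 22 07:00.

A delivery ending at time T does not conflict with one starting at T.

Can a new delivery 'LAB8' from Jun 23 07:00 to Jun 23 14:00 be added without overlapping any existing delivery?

LAB3: ends Jun 22 05:00 at or before LAB8 starts Jun 23 07:00 → clear.
LAB2: ends Jun 22 07:00 at or before LAB8 starts Jun 23 07:00 → clear.
LAB1: ends Jun 22 11:00 at or before LAB8 starts Jun 23 07:00 → clear.
LAB5: ends Jun 22 21:00 at or before LAB8 starts Jun 23 07:00 → clear.
LAB4: starts Jun 23 01:00 before LAB8 ends Jun 23 14:00, and ends Jun 23 13:00 after LAB8 starts Jun 23 07:00 → overlap.
LAB6: starts Jun 23 13:00 before LAB8 ends Jun 23 14:00, and ends Jun 23 18:00 after LAB8 starts Jun 23 07:00 → overlap.
LAB7: starts Jun 23 14:00 at or after LAB8 ends Jun 23 14:00 → clear.
LAB8 overlaps LAB4, LAB6.

No — it overlaps LAB4, LAB6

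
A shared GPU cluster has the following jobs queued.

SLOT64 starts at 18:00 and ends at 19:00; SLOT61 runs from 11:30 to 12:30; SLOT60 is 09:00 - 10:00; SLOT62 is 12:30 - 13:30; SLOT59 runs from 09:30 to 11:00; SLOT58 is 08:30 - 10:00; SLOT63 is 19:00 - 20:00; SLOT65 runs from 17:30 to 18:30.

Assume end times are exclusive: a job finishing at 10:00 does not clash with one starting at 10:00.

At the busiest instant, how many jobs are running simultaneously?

3

Sweep the timeline, counting +1 at each start and −1 at each end (ends before starts at a tie):
08:30 start SLOT58 → 1
09:00 start SLOT60 → 2
09:30 start SLOT59 → 3
10:00 end SLOT58 → 2
10:00 end SLOT60 → 1
11:00 end SLOT59 → 0
11:30 start SLOT61 → 1
12:30 end SLOT61 → 0
12:30 start SLOT62 → 1
13:30 end SLOT62 → 0
17:30 start SLOT65 → 1
18:00 start SLOT64 → 2
18:30 end SLOT65 → 1
19:00 end SLOT64 → 0
19:00 start SLOT63 → 1
20:00 end SLOT63 → 0
Peak is 3, at 09:30 (SLOT58, SLOT59, SLOT60).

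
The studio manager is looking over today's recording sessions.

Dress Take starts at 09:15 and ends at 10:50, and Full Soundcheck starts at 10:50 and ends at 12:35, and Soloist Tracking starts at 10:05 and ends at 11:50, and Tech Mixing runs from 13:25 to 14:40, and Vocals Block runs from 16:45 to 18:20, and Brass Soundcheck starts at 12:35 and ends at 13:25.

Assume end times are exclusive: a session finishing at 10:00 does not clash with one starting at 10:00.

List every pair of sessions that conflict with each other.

Dress Take & Soloist Tracking, Full Soundcheck & Soloist Tracking

Two intervals overlap when each starts before the other ends.
Sorted by start: Dress Take, Soloist Tracking, Full Soundcheck, Brass Soundcheck, Tech Mixing, Vocals Block.
Soloist Tracking starts before Dress Take ends → Dress Take and Soloist Tracking overlap.
Full Soundcheck starts exactly when Dress Take ends (back-to-back, no overlap), so nothing later overlaps Dress Take either.
Full Soundcheck starts before Soloist Tracking ends → Soloist Tracking and Full Soundcheck overlap.
Brass Soundcheck starts after Soloist Tracking ends, so nothing later overlaps Soloist Tracking either.
Brass Soundcheck starts exactly when Full Soundcheck ends (back-to-back, no overlap), so nothing later overlaps Full Soundcheck either.
Tech Mixing starts exactly when Brass Soundcheck ends (back-to-back, no overlap), so nothing later overlaps Brass Soundcheck either.
Vocals Block starts after Tech Mixing ends.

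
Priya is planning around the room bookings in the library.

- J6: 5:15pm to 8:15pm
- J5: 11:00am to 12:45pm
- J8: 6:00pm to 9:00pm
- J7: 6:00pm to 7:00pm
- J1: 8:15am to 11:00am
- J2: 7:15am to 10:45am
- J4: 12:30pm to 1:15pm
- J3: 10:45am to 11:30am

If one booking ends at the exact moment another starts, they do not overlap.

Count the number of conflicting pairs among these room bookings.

Sorted by start: J2, J1, J3, J5, J4, J6, J7, J8.
J1 starts before J2 ends → J2 and J1 overlap.
J3 starts exactly when J2 ends (back-to-back, no overlap); J2 is clear from here.
J3 starts before J1 ends → J1 and J3 overlap.
J5 starts exactly when J1 ends (back-to-back, no overlap); J1 is clear from here.
J5 starts before J3 ends → J3 and J5 overlap.
J4 starts after J3 ends; J3 is clear from here.
J4 starts before J5 ends → J5 and J4 overlap.
J6 starts after J5 ends; J5 is clear from here.
J6 starts after J4 ends; J4 is clear from here.
J7 starts before J6 ends → J6 and J7 overlap.
J8 starts before J6 ends → J6 and J8 overlap.
J8 starts before J7 ends → J7 and J8 overlap.
Overlapping pairs: J1 & J2, J1 & J3, J3 & J5, J4 & J5, J6 & J7, J6 & J8, J7 & J8 — 7 in total.

7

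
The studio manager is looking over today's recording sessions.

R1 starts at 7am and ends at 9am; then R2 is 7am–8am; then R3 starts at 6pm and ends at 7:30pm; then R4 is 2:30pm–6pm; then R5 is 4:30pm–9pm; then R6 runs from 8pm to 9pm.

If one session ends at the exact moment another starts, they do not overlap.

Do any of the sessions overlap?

Yes

Two intervals overlap when each starts before the other ends.
Sorted by start: R1, R2, R4, R5, R3, R6.
R2 starts before R1 ends → R1 and R2 overlap.
That's a conflict, so the schedule is not conflict-free.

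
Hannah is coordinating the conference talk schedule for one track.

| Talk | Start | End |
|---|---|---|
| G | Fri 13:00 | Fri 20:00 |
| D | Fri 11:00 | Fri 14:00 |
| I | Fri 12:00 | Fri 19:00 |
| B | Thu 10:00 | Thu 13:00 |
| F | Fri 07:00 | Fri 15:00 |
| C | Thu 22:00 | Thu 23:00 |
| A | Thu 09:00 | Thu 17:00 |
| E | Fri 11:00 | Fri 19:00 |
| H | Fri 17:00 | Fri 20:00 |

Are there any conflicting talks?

Yes

Sorted by start: A, B, C, F, D, E, I, G, H.
B starts before A ends → A and B overlap.
That's a conflict, so the schedule is not conflict-free.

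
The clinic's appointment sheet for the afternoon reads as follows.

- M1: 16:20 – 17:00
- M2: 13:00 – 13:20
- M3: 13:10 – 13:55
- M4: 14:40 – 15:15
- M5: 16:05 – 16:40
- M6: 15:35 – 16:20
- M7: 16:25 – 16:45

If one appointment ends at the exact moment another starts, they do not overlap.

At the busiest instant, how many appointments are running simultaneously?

Walk through starts and ends in time order (an end at T is processed before a start at T):
13:00 start M2 → 1
13:10 start M3 → 2
13:20 end M2 → 1
13:55 end M3 → 0
14:40 start M4 → 1
15:15 end M4 → 0
15:35 start M6 → 1
16:05 start M5 → 2
16:20 end M6 → 1
16:20 start M1 → 2
16:25 start M7 → 3
16:40 end M5 → 2
16:45 end M7 → 1
17:00 end M1 → 0
Peak is 3, at 16:25 (M1, M5, M7).

3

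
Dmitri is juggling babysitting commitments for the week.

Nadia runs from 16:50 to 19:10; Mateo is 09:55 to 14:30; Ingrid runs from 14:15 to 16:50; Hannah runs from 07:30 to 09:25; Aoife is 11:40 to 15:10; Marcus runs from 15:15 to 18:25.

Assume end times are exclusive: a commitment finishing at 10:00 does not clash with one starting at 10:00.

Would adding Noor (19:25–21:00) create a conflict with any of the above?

Hannah: ends 09:25 at or before Noor starts 19:25 → clear.
Mateo: ends 14:30 at or before Noor starts 19:25 → clear.
Aoife: ends 15:10 at or before Noor starts 19:25 → clear.
Ingrid: ends 16:50 at or before Noor starts 19:25 → clear.
Marcus: ends 18:25 at or before Noor starts 19:25 → clear.
Nadia: ends 19:10 at or before Noor starts 19:25 → clear.

No — it doesn't clash with anything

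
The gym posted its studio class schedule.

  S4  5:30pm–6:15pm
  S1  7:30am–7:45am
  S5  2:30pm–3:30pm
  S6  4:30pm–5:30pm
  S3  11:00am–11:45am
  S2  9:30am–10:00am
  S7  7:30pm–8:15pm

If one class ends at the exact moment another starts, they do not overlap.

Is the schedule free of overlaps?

Yes

Two intervals overlap when each starts before the other ends.
Sorted by start: S1, S2, S3, S5, S6, S4, S7.
S2 starts after S1 ends, so nothing later overlaps S1 either.
S3 starts after S2 ends, so nothing later overlaps S2 either.
S5 starts after S3 ends, so nothing later overlaps S3 either.
S6 starts after S5 ends, so nothing later overlaps S5 either.
S4 starts exactly when S6 ends (back-to-back, no overlap), so nothing later overlaps S6 either.
S7 starts after S4 ends.
Every pair is clear; the schedule has no overlaps.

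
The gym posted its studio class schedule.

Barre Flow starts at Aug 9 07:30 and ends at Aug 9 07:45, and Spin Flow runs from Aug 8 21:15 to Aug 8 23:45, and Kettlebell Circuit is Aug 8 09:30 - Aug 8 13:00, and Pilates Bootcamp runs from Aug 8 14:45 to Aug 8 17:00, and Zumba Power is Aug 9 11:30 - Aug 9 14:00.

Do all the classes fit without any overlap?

Yes

Sorted by start: Kettlebell Circuit, Pilates Bootcamp, Spin Flow, Barre Flow, Zumba Power.
Pilates Bootcamp starts after Kettlebell Circuit ends; Kettlebell Circuit is clear from here.
Spin Flow starts after Pilates Bootcamp ends; Pilates Bootcamp is clear from here.
Barre Flow starts after Spin Flow ends; Spin Flow is clear from here.
Zumba Power starts after Barre Flow ends.
Every pair is clear; the schedule has no overlaps.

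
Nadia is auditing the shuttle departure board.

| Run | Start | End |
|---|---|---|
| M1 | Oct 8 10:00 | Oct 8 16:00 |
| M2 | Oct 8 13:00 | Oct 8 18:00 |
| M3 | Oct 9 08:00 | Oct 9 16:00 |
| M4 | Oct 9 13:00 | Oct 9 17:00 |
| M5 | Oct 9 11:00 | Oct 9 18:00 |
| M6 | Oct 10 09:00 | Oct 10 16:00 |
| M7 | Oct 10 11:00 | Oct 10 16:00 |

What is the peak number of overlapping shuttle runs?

3

Walk through starts and ends in time order (an end at T is processed before a start at T):
Oct 8 10:00 start M1 → 1
Oct 8 13:00 start M2 → 2
Oct 8 16:00 end M1 → 1
Oct 8 18:00 end M2 → 0
Oct 9 08:00 start M3 → 1
Oct 9 11:00 start M5 → 2
Oct 9 13:00 start M4 → 3
Oct 9 16:00 end M3 → 2
Oct 9 17:00 end M4 → 1
Oct 9 18:00 end M5 → 0
Oct 10 09:00 start M6 → 1
Oct 10 11:00 start M7 → 2
Oct 10 16:00 end M6 → 1
Oct 10 16:00 end M7 → 0
Peak is 3, at Oct 9 13:00 (M3, M4, M5).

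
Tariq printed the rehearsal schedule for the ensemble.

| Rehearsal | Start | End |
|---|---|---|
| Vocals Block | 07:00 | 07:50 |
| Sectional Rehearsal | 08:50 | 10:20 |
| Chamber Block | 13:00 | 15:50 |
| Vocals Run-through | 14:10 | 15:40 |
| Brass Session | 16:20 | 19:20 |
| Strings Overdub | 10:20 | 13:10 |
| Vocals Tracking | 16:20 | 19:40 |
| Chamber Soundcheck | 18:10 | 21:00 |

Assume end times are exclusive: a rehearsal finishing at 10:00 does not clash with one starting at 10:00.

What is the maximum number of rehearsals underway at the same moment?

Sweep the timeline, counting +1 at each start and −1 at each end (ends before starts at a tie):
07:00 start Vocals Block → 1
07:50 end Vocals Block → 0
08:50 start Sectional Rehearsal → 1
10:20 end Sectional Rehearsal → 0
10:20 start Strings Overdub → 1
13:00 start Chamber Block → 2
13:10 end Strings Overdub → 1
14:10 start Vocals Run-through → 2
15:40 end Vocals Run-through → 1
15:50 end Chamber Block → 0
16:20 start Brass Session → 1
16:20 start Vocals Tracking → 2
18:10 start Chamber Soundcheck → 3
19:20 end Brass Session → 2
19:40 end Vocals Tracking → 1
21:00 end Chamber Soundcheck → 0
Peak is 3, at 18:10 (Brass Session, Chamber Soundcheck, Vocals Tracking).

3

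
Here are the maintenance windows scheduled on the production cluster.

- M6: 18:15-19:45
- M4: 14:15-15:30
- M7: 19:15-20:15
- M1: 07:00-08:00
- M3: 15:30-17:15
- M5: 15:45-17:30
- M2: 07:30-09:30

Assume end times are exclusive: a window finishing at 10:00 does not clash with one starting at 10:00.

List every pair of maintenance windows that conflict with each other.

Two intervals overlap when each starts before the other ends.
Sorted by start: M1, M2, M4, M3, M5, M6, M7.
M2 starts before M1 ends → M1 and M2 overlap.
M4 starts after M1 ends — done with M1.
M4 starts after M2 ends — done with M2.
M3 starts exactly when M4 ends (back-to-back, no overlap) — done with M4.
M5 starts before M3 ends → M3 and M5 overlap.
M6 starts after M3 ends — done with M3.
M6 starts after M5 ends — done with M5.
M7 starts before M6 ends → M6 and M7 overlap.

M1 & M2, M3 & M5, M6 & M7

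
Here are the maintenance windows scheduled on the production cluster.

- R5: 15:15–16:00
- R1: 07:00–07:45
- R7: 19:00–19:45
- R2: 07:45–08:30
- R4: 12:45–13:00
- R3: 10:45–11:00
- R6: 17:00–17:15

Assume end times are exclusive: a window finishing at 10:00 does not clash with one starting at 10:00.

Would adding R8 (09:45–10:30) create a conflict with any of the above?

R1: ends 07:45 at or before R8 starts 09:45 → clear.
R2: ends 08:30 at or before R8 starts 09:45 → clear.
R3: starts 10:45 at or after R8 ends 10:30 → clear.
R4: starts 12:45 at or after R8 ends 10:30 → clear.
R5: starts 15:15 at or after R8 ends 10:30 → clear.
R6: starts 17:00 at or after R8 ends 10:30 → clear.
R7: starts 19:00 at or after R8 ends 10:30 → clear.

No — it doesn't clash with anything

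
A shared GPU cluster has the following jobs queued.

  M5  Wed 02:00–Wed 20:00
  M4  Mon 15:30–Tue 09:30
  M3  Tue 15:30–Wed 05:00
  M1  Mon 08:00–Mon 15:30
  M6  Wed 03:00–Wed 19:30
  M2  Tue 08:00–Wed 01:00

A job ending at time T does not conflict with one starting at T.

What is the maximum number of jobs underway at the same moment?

Sort all start/end points and keep a running count:
Mon 08:00 start M1 → 1
Mon 15:30 end M1 → 0
Mon 15:30 start M4 → 1
Tue 08:00 start M2 → 2
Tue 09:30 end M4 → 1
Tue 15:30 start M3 → 2
Wed 01:00 end M2 → 1
Wed 02:00 start M5 → 2
Wed 03:00 start M6 → 3
Wed 05:00 end M3 → 2
Wed 19:30 end M6 → 1
Wed 20:00 end M5 → 0
Peak is 3, at Wed 03:00 (M3, M5, M6).

3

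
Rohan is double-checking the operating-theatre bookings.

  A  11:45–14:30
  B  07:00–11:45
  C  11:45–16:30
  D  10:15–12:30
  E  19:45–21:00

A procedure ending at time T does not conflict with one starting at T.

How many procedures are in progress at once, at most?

3

Walk through starts and ends in time order (an end at T is processed before a start at T):
07:00 start B → 1
10:15 start D → 2
11:45 end B → 1
11:45 start A → 2
11:45 start C → 3
12:30 end D → 2
14:30 end A → 1
16:30 end C → 0
19:45 start E → 1
21:00 end E → 0
Peak is 3, at 11:45 (A, C, D).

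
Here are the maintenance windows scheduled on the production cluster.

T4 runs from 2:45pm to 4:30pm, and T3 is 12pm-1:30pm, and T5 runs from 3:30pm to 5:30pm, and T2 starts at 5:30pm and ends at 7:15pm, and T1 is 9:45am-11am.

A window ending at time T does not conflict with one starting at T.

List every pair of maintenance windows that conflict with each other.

Two intervals overlap when each starts before the other ends.
Sorted by start: T1, T3, T4, T5, T2.
T3 starts after T1 ends, so T1 has no further overlaps.
T4 starts after T3 ends, so T3 has no further overlaps.
T5 starts before T4 ends → T4 and T5 overlap.
T2 starts after T4 ends.
T2 starts exactly when T5 ends (back-to-back, no overlap).

T4 & T5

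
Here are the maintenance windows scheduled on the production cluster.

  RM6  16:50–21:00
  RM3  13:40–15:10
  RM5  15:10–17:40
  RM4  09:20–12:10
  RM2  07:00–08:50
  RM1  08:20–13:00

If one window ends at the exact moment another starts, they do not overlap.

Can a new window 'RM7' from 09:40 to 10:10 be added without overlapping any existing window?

No — it overlaps RM1, RM4

RM2: ends 08:50 at or before RM7 starts 09:40 → clear.
RM1: starts 08:20 before RM7 ends 10:10, and ends 13:00 after RM7 starts 09:40 → overlap.
RM4: starts 09:20 before RM7 ends 10:10, and ends 12:10 after RM7 starts 09:40 → overlap.
RM3: starts 13:40 at or after RM7 ends 10:10 → clear.
RM5: starts 15:10 at or after RM7 ends 10:10 → clear.
RM6: starts 16:50 at or after RM7 ends 10:10 → clear.
RM7 overlaps RM1, RM4.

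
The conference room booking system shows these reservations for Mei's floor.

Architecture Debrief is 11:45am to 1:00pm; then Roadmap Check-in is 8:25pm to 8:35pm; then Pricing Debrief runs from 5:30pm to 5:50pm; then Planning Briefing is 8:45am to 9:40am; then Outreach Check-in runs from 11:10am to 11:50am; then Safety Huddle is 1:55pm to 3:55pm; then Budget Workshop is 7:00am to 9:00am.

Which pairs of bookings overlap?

Architecture Debrief & Outreach Check-in, Budget Workshop & Planning Briefing

Two intervals overlap when each starts before the other ends.
Sorted by start: Budget Workshop, Planning Briefing, Outreach Check-in, Architecture Debrief, Safety Huddle, Pricing Debrief, Roadmap Check-in.
Planning Briefing starts before Budget Workshop ends → Budget Workshop and Planning Briefing overlap.
Outreach Check-in starts after Budget Workshop ends, so nothing later overlaps Budget Workshop either.
Outreach Check-in starts after Planning Briefing ends, so nothing later overlaps Planning Briefing either.
Architecture Debrief starts before Outreach Check-in ends → Outreach Check-in and Architecture Debrief overlap.
Safety Huddle starts after Outreach Check-in ends, so nothing later overlaps Outreach Check-in either.
Safety Huddle starts after Architecture Debrief ends, so nothing later overlaps Architecture Debrief either.
Pricing Debrief starts after Safety Huddle ends, so nothing later overlaps Safety Huddle either.
Roadmap Check-in starts after Pricing Debrief ends.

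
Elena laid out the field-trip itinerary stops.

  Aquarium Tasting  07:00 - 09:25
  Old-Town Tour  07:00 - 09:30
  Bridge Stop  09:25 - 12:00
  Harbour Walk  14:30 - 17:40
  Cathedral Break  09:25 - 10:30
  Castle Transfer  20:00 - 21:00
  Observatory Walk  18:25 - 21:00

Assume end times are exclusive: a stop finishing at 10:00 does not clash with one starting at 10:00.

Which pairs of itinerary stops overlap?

Aquarium Tasting & Old-Town Tour, Bridge Stop & Cathedral Break, Bridge Stop & Old-Town Tour, Castle Transfer & Observatory Walk, Cathedral Break & Old-Town Tour

Check each pair: they overlap iff neither finishes before the other starts.
Sorted by start: Aquarium Tasting, Old-Town Tour, Bridge Stop, Cathedral Break, Harbour Walk, Observatory Walk, Castle Transfer.
Old-Town Tour starts before Aquarium Tasting ends → Aquarium Tasting and Old-Town Tour overlap.
Bridge Stop starts exactly when Aquarium Tasting ends (back-to-back, no overlap) — done with Aquarium Tasting.
Bridge Stop starts before Old-Town Tour ends → Old-Town Tour and Bridge Stop overlap.
Cathedral Break starts before Old-Town Tour ends → Old-Town Tour and Cathedral Break overlap.
Harbour Walk starts after Old-Town Tour ends — done with Old-Town Tour.
Cathedral Break starts before Bridge Stop ends → Bridge Stop and Cathedral Break overlap.
Harbour Walk starts after Bridge Stop ends — done with Bridge Stop.
Harbour Walk starts after Cathedral Break ends — done with Cathedral Break.
Observatory Walk starts after Harbour Walk ends — done with Harbour Walk.
Castle Transfer starts before Observatory Walk ends → Observatory Walk and Castle Transfer overlap.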